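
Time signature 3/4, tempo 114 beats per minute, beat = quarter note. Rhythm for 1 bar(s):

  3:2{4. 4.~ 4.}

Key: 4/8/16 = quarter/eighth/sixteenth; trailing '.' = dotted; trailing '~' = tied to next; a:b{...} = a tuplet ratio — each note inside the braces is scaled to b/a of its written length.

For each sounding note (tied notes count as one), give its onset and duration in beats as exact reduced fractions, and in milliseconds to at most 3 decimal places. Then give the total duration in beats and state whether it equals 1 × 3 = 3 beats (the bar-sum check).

1) 0.0ms=0b +526.316ms=1b
2) 526.316ms=1b +1052.632ms=2b
Σ=3b of 3 (114bpm 3/4) — PASS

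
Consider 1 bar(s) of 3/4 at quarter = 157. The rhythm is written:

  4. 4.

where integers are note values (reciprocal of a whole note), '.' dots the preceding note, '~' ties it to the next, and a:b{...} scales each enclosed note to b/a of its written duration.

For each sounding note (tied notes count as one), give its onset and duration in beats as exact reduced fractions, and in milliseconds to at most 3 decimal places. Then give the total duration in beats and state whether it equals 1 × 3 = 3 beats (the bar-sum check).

1) 0.0ms=0b +573.248ms=3/2b
2) 573.248ms=3/2b +573.248ms=3/2b
Σ=3b of 3 (157bpm 3/4) — PASS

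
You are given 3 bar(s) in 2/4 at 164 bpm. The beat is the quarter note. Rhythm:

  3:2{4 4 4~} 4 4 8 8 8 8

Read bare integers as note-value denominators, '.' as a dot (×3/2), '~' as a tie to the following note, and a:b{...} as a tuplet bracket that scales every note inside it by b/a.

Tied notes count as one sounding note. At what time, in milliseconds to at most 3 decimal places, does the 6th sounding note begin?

1. 0.0ms @ 0 + 243.902ms (2/3)
2. 243.902ms @ 2/3 + 243.902ms (2/3)
3. 487.805ms @ 4/3 + 609.756ms (5/3)
4. 1097.561ms @ 3 + 365.854ms (1)
5. 1463.415ms @ 4 + 182.927ms (1/2)
6. 1646.341ms @ 9/2 + 182.927ms (1/2)
7. 1829.268ms @ 5 + 182.927ms (1/2)
8. 2012.195ms @ 11/2 + 182.927ms (1/2)

note 6 onset = 9/2b = 1646.341ms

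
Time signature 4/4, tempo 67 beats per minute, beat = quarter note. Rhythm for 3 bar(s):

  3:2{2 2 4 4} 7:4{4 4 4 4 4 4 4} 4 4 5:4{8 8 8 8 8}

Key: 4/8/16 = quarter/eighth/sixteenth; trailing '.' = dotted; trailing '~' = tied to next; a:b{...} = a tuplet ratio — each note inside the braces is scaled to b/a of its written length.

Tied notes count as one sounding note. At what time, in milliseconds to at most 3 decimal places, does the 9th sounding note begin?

1. 0.0ms @ 0 + 1194.03ms (4/3)
2. 1194.03ms @ 4/3 + 1194.03ms (4/3)
3. 2388.06ms @ 8/3 + 597.015ms (2/3)
4. 2985.075ms @ 10/3 + 597.015ms (2/3)
5. 3582.09ms @ 4 + 511.727ms (4/7)
6. 4093.817ms @ 32/7 + 511.727ms (4/7)
7. 4605.544ms @ 36/7 + 511.727ms (4/7)
8. 5117.271ms @ 40/7 + 511.727ms (4/7)
9. 5628.998ms @ 44/7 + 511.727ms (4/7)
10. 6140.725ms @ 48/7 + 511.727ms (4/7)
11. 6652.452ms @ 52/7 + 511.727ms (4/7)
12. 7164.179ms @ 8 + 895.522ms (1)
13. 8059.701ms @ 9 + 895.522ms (1)
14. 8955.224ms @ 10 + 358.209ms (2/5)
15. 9313.433ms @ 52/5 + 358.209ms (2/5)
16. 9671.642ms @ 54/5 + 358.209ms (2/5)
17. 10029.851ms @ 56/5 + 358.209ms (2/5)
18. 10388.06ms @ 58/5 + 358.209ms (2/5)

note 9 onset = 44/7b = 5628.998ms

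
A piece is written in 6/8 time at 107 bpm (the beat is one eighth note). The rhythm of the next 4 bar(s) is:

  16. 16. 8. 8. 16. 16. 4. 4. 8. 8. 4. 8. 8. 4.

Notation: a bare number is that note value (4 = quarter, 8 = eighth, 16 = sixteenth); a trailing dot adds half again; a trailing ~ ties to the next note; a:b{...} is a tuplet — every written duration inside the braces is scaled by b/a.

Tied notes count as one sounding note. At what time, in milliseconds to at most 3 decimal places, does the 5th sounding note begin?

1. 0.0ms @ 0 + 420.561ms (3/4)
2. 420.561ms @ 3/4 + 420.561ms (3/4)
3. 841.121ms @ 3/2 + 841.121ms (3/2)
4. 1682.243ms @ 3 + 841.121ms (3/2)
5. 2523.364ms @ 9/2 + 420.561ms (3/4)
6. 2943.925ms @ 21/4 + 420.561ms (3/4)
7. 3364.486ms @ 6 + 1682.243ms (3)
8. 5046.729ms @ 9 + 1682.243ms (3)
9. 6728.972ms @ 12 + 841.121ms (3/2)
10. 7570.093ms @ 27/2 + 841.121ms (3/2)
11. 8411.215ms @ 15 + 1682.243ms (3)
12. 10093.458ms @ 18 + 841.121ms (3/2)
13. 10934.579ms @ 39/2 + 841.121ms (3/2)
14. 11775.701ms @ 21 + 1682.243ms (3)

note 5 onset = 9/2b = 2523.364ms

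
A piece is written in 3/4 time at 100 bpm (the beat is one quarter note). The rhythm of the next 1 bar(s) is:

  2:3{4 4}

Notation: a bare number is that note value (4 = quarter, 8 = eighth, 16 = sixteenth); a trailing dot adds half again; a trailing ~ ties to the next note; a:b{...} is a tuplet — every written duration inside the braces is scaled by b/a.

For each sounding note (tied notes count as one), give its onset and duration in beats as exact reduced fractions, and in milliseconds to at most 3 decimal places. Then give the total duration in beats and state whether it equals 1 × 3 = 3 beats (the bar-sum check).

1) 0.0ms=0b +900.0ms=3/2b
2) 900.0ms=3/2b +900.0ms=3/2b
Σ=3b of 3 (100bpm 3/4) — PASS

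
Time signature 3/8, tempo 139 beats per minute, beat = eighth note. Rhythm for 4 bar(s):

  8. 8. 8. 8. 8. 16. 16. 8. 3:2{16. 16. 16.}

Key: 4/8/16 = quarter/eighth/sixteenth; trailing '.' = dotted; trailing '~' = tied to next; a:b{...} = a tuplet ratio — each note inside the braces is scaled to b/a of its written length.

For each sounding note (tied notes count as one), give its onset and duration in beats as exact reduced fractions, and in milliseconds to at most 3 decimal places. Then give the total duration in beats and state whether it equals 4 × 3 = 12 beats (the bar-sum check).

1) 0.0ms=0b +647.482ms=3/2b
2) 647.482ms=3/2b +647.482ms=3/2b
3) 1294.964ms=3b +647.482ms=3/2b
4) 1942.446ms=9/2b +647.482ms=3/2b
5) 2589.928ms=6b +647.482ms=3/2b
6) 3237.41ms=15/2b +323.741ms=3/4b
7) 3561.151ms=33/4b +323.741ms=3/4b
8) 3884.892ms=9b +647.482ms=3/2b
9) 4532.374ms=21/2b +215.827ms=1/2b
10) 4748.201ms=11b +215.827ms=1/2b
11) 4964.029ms=23/2b +215.827ms=1/2b
Σ=12b of 12 (139bpm 3/8) — PASS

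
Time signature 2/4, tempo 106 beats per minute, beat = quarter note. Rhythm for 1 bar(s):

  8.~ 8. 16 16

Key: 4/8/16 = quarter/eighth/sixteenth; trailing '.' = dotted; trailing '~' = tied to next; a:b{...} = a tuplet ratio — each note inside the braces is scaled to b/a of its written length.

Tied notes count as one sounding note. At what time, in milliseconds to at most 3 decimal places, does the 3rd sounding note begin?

note 3 onset = 7/4b = 990.566ms

1. 0.0ms @ 0 + 849.057ms (3/2)
2. 849.057ms @ 3/2 + 141.509ms (1/4)
3. 990.566ms @ 7/4 + 141.509ms (1/4)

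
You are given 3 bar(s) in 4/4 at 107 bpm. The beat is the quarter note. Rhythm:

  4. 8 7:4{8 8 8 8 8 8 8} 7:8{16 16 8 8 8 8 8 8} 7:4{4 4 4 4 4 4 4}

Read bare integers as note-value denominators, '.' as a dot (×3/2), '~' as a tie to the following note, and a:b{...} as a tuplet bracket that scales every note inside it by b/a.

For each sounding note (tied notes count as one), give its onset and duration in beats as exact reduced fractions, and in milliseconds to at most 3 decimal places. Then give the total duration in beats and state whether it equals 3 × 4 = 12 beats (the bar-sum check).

1) 0.0ms=0b +841.121ms=3/2b
2) 841.121ms=3/2b +280.374ms=1/2b
3) 1121.495ms=2b +160.214ms=2/7b
4) 1281.709ms=16/7b +160.214ms=2/7b
5) 1441.923ms=18/7b +160.214ms=2/7b
6) 1602.136ms=20/7b +160.214ms=2/7b
7) 1762.35ms=22/7b +160.214ms=2/7b
8) 1922.563ms=24/7b +160.214ms=2/7b
9) 2082.777ms=26/7b +160.214ms=2/7b
10) 2242.991ms=4b +160.214ms=2/7b
11) 2403.204ms=30/7b +160.214ms=2/7b
12) 2563.418ms=32/7b +320.427ms=4/7b
13) 2883.845ms=36/7b +320.427ms=4/7b
14) 3204.272ms=40/7b +320.427ms=4/7b
15) 3524.7ms=44/7b +320.427ms=4/7b
16) 3845.127ms=48/7b +320.427ms=4/7b
17) 4165.554ms=52/7b +320.427ms=4/7b
18) 4485.981ms=8b +320.427ms=4/7b
19) 4806.409ms=60/7b +320.427ms=4/7b
20) 5126.836ms=64/7b +320.427ms=4/7b
21) 5447.263ms=68/7b +320.427ms=4/7b
22) 5767.69ms=72/7b +320.427ms=4/7b
23) 6088.117ms=76/7b +320.427ms=4/7b
24) 6408.545ms=80/7b +320.427ms=4/7b
Σ=12b of 12 (107bpm 4/4) — PASS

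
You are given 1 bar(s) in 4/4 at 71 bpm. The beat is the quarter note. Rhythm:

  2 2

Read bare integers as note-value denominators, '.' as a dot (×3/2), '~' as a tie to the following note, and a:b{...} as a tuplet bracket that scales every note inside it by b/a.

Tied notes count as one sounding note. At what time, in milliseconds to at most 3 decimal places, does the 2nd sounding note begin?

1. 0.0ms @ 0 + 1690.141ms (2)
2. 1690.141ms @ 2 + 1690.141ms (2)

note 2 onset = 2b = 1690.141ms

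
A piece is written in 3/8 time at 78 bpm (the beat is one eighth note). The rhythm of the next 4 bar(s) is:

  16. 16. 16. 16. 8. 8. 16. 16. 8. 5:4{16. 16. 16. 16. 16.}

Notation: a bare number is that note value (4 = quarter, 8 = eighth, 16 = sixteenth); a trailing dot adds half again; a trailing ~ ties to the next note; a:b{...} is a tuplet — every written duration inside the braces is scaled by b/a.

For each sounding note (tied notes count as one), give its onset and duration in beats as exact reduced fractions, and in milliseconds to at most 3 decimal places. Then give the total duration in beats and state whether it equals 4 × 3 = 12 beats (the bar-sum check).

1) 0.0ms=0b +576.923ms=3/4b
2) 576.923ms=3/4b +576.923ms=3/4b
3) 1153.846ms=3/2b +576.923ms=3/4b
4) 1730.769ms=9/4b +576.923ms=3/4b
5) 2307.692ms=3b +1153.846ms=3/2b
6) 3461.538ms=9/2b +1153.846ms=3/2b
7) 4615.385ms=6b +576.923ms=3/4b
8) 5192.308ms=27/4b +576.923ms=3/4b
9) 5769.231ms=15/2b +1153.846ms=3/2b
10) 6923.077ms=9b +461.538ms=3/5b
11) 7384.615ms=48/5b +461.538ms=3/5b
12) 7846.154ms=51/5b +461.538ms=3/5b
13) 8307.692ms=54/5b +461.538ms=3/5b
14) 8769.231ms=57/5b +461.538ms=3/5b
Σ=12b of 12 (78bpm 3/8) — PASS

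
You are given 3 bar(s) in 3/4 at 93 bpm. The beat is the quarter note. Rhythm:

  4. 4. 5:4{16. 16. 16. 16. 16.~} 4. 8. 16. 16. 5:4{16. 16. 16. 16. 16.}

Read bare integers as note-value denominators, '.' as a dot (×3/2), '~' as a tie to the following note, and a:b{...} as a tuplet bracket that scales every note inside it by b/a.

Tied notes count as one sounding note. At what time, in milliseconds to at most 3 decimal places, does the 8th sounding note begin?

1. 0.0ms @ 0 + 967.742ms (3/2)
2. 967.742ms @ 3/2 + 967.742ms (3/2)
3. 1935.484ms @ 3 + 193.548ms (3/10)
4. 2129.032ms @ 33/10 + 193.548ms (3/10)
5. 2322.581ms @ 18/5 + 193.548ms (3/10)
6. 2516.129ms @ 39/10 + 193.548ms (3/10)
7. 2709.677ms @ 21/5 + 1161.29ms (9/5)
8. 3870.968ms @ 6 + 483.871ms (3/4)
9. 4354.839ms @ 27/4 + 241.935ms (3/8)
10. 4596.774ms @ 57/8 + 241.935ms (3/8)
11. 4838.71ms @ 15/2 + 193.548ms (3/10)
12. 5032.258ms @ 39/5 + 193.548ms (3/10)
13. 5225.806ms @ 81/10 + 193.548ms (3/10)
14. 5419.355ms @ 42/5 + 193.548ms (3/10)
15. 5612.903ms @ 87/10 + 193.548ms (3/10)

note 8 onset = 6b = 3870.968ms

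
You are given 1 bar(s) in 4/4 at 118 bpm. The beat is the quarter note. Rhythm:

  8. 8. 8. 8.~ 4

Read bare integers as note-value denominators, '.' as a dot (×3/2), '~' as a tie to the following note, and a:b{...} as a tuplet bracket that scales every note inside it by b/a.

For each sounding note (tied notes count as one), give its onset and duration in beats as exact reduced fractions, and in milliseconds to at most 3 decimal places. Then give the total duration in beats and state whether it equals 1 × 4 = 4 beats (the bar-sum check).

1) 0.0ms=0b +381.356ms=3/4b
2) 381.356ms=3/4b +381.356ms=3/4b
3) 762.712ms=3/2b +381.356ms=3/4b
4) 1144.068ms=9/4b +889.831ms=7/4b
Σ=4b of 4 (118bpm 4/4) — PASS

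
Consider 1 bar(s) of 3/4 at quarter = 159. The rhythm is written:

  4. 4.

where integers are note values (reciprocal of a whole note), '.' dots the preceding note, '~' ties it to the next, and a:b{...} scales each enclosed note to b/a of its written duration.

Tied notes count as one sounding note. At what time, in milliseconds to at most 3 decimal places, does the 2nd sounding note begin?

1. 0.0ms @ 0 + 566.038ms (3/2)
2. 566.038ms @ 3/2 + 566.038ms (3/2)

note 2 onset = 3/2b = 566.038ms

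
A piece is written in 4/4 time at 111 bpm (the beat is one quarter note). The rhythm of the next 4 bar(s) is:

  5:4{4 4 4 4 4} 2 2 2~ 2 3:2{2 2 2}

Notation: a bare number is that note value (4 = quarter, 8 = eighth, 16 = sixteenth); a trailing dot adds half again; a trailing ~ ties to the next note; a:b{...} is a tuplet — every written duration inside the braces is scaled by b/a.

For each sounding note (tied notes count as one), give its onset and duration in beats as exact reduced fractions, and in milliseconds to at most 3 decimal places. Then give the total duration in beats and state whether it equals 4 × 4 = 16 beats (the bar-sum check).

1) 0.0ms=0b +432.432ms=4/5b
2) 432.432ms=4/5b +432.432ms=4/5b
3) 864.865ms=8/5b +432.432ms=4/5b
4) 1297.297ms=12/5b +432.432ms=4/5b
5) 1729.73ms=16/5b +432.432ms=4/5b
6) 2162.162ms=4b +1081.081ms=2b
7) 3243.243ms=6b +1081.081ms=2b
8) 4324.324ms=8b +2162.162ms=4b
9) 6486.486ms=12b +720.721ms=4/3b
10) 7207.207ms=40/3b +720.721ms=4/3b
11) 7927.928ms=44/3b +720.721ms=4/3b
Σ=16b of 16 (111bpm 4/4) — PASS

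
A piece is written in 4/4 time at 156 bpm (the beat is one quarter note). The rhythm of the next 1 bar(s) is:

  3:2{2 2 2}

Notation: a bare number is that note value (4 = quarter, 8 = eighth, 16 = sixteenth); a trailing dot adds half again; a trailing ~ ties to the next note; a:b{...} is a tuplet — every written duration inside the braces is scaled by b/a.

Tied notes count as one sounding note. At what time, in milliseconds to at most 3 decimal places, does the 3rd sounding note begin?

1. 0.0ms @ 0 + 512.821ms (4/3)
2. 512.821ms @ 4/3 + 512.821ms (4/3)
3. 1025.641ms @ 8/3 + 512.821ms (4/3)

note 3 onset = 8/3b = 1025.641ms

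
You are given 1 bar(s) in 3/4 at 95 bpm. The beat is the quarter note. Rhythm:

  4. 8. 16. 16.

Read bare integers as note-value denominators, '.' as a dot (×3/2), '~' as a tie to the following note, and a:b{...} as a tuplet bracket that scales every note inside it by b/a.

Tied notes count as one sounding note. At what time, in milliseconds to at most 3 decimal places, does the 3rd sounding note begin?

1. 0.0ms @ 0 + 947.368ms (3/2)
2. 947.368ms @ 3/2 + 473.684ms (3/4)
3. 1421.053ms @ 9/4 + 236.842ms (3/8)
4. 1657.895ms @ 21/8 + 236.842ms (3/8)

note 3 onset = 9/4b = 1421.053ms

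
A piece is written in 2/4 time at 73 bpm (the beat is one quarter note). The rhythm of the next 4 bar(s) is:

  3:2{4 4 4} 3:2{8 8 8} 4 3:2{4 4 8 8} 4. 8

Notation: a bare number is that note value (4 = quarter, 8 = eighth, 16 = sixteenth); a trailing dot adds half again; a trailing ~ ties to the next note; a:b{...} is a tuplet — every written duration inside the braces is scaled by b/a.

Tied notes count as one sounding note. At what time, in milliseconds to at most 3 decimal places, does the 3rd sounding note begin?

1. 0.0ms @ 0 + 547.945ms (2/3)
2. 547.945ms @ 2/3 + 547.945ms (2/3)
3. 1095.89ms @ 4/3 + 547.945ms (2/3)
4. 1643.836ms @ 2 + 273.973ms (1/3)
5. 1917.808ms @ 7/3 + 273.973ms (1/3)
6. 2191.781ms @ 8/3 + 273.973ms (1/3)
7. 2465.753ms @ 3 + 821.918ms (1)
8. 3287.671ms @ 4 + 547.945ms (2/3)
9. 3835.616ms @ 14/3 + 547.945ms (2/3)
10. 4383.562ms @ 16/3 + 273.973ms (1/3)
11. 4657.534ms @ 17/3 + 273.973ms (1/3)
12. 4931.507ms @ 6 + 1232.877ms (3/2)
13. 6164.384ms @ 15/2 + 410.959ms (1/2)

note 3 onset = 4/3b = 1095.89ms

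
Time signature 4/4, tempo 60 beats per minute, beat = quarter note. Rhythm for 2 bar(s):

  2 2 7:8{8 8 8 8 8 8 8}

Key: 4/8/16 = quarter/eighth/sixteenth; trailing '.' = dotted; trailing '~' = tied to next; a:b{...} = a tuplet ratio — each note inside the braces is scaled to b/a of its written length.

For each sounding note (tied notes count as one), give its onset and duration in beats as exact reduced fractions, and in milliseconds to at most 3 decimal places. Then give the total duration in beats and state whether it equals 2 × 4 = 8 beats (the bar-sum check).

1) 0.0ms=0b +2000.0ms=2b
2) 2000.0ms=2b +2000.0ms=2b
3) 4000.0ms=4b +571.429ms=4/7b
4) 4571.429ms=32/7b +571.429ms=4/7b
5) 5142.857ms=36/7b +571.429ms=4/7b
6) 5714.286ms=40/7b +571.429ms=4/7b
7) 6285.714ms=44/7b +571.429ms=4/7b
8) 6857.143ms=48/7b +571.429ms=4/7b
9) 7428.571ms=52/7b +571.429ms=4/7b
Σ=8b of 8 (60bpm 4/4) — PASS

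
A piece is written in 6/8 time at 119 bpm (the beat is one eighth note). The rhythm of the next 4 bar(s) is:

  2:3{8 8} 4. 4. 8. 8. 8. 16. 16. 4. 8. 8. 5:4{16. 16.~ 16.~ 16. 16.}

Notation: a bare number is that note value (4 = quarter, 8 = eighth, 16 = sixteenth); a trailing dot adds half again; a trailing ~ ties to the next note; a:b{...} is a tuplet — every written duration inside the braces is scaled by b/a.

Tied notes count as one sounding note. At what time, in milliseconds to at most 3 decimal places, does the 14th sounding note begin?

note 14 onset = 108/5b = 10890.756ms

1. 0.0ms @ 0 + 756.303ms (3/2)
2. 756.303ms @ 3/2 + 756.303ms (3/2)
3. 1512.605ms @ 3 + 1512.605ms (3)
4. 3025.21ms @ 6 + 1512.605ms (3)
5. 4537.815ms @ 9 + 756.303ms (3/2)
6. 5294.118ms @ 21/2 + 756.303ms (3/2)
7. 6050.42ms @ 12 + 756.303ms (3/2)
8. 6806.723ms @ 27/2 + 378.151ms (3/4)
9. 7184.874ms @ 57/4 + 378.151ms (3/4)
10. 7563.025ms @ 15 + 1512.605ms (3)
11. 9075.63ms @ 18 + 756.303ms (3/2)
12. 9831.933ms @ 39/2 + 756.303ms (3/2)
13. 10588.235ms @ 21 + 302.521ms (3/5)
14. 10890.756ms @ 108/5 + 907.563ms (9/5)
15. 11798.319ms @ 117/5 + 302.521ms (3/5)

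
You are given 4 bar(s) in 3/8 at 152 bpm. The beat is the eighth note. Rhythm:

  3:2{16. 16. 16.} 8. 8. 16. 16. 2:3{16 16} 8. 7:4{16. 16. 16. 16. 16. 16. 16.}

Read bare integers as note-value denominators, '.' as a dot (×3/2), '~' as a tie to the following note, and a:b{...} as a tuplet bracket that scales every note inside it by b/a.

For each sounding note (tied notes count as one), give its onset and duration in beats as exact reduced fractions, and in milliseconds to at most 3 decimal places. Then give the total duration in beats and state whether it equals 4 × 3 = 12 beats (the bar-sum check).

1) 0.0ms=0b +197.368ms=1/2b
2) 197.368ms=1/2b +197.368ms=1/2b
3) 394.737ms=1b +197.368ms=1/2b
4) 592.105ms=3/2b +592.105ms=3/2b
5) 1184.211ms=3b +592.105ms=3/2b
6) 1776.316ms=9/2b +296.053ms=3/4b
7) 2072.368ms=21/4b +296.053ms=3/4b
8) 2368.421ms=6b +296.053ms=3/4b
9) 2664.474ms=27/4b +296.053ms=3/4b
10) 2960.526ms=15/2b +592.105ms=3/2b
11) 3552.632ms=9b +169.173ms=3/7b
12) 3721.805ms=66/7b +169.173ms=3/7b
13) 3890.977ms=69/7b +169.173ms=3/7b
14) 4060.15ms=72/7b +169.173ms=3/7b
15) 4229.323ms=75/7b +169.173ms=3/7b
16) 4398.496ms=78/7b +169.173ms=3/7b
17) 4567.669ms=81/7b +169.173ms=3/7b
Σ=12b of 12 (152bpm 3/8) — PASS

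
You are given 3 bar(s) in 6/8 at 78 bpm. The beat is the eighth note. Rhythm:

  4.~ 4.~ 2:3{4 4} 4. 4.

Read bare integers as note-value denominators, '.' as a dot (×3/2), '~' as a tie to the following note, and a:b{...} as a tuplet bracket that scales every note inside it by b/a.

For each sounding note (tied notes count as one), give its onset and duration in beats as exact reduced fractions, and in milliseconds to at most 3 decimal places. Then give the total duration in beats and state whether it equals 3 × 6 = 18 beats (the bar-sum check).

1) 0.0ms=0b +6923.077ms=9b
2) 6923.077ms=9b +2307.692ms=3b
3) 9230.769ms=12b +2307.692ms=3b
4) 11538.462ms=15b +2307.692ms=3b
Σ=18b of 18 (78bpm 6/8) — PASS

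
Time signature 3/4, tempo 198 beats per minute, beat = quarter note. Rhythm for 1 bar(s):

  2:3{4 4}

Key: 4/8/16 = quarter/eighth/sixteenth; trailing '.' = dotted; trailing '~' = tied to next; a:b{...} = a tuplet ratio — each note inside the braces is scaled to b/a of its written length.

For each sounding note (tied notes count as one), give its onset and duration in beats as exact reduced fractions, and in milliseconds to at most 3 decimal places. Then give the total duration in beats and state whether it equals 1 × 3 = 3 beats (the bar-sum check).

1) 0.0ms=0b +454.545ms=3/2b
2) 454.545ms=3/2b +454.545ms=3/2b
Σ=3b of 3 (198bpm 3/4) — PASS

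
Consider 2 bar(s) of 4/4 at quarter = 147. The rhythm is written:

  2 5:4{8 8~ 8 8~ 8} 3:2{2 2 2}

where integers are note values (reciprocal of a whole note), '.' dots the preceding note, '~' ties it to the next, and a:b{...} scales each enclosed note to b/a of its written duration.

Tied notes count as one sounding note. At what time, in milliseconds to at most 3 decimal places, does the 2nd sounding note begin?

note 2 onset = 2b = 816.327ms

1. 0.0ms @ 0 + 816.327ms (2)
2. 816.327ms @ 2 + 163.265ms (2/5)
3. 979.592ms @ 12/5 + 326.531ms (4/5)
4. 1306.122ms @ 16/5 + 326.531ms (4/5)
5. 1632.653ms @ 4 + 544.218ms (4/3)
6. 2176.871ms @ 16/3 + 544.218ms (4/3)
7. 2721.088ms @ 20/3 + 544.218ms (4/3)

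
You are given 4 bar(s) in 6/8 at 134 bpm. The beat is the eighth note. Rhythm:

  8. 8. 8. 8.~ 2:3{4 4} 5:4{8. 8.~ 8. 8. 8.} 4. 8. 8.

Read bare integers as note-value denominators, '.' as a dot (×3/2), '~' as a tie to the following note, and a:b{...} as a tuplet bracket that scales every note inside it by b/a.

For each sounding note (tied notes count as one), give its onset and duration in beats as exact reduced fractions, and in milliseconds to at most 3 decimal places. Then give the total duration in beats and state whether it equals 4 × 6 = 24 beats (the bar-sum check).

1) 0.0ms=0b +671.642ms=3/2b
2) 671.642ms=3/2b +671.642ms=3/2b
3) 1343.284ms=3b +671.642ms=3/2b
4) 2014.925ms=9/2b +2014.925ms=9/2b
5) 4029.851ms=9b +1343.284ms=3b
6) 5373.134ms=12b +537.313ms=6/5b
7) 5910.448ms=66/5b +1074.627ms=12/5b
8) 6985.075ms=78/5b +537.313ms=6/5b
9) 7522.388ms=84/5b +537.313ms=6/5b
10) 8059.701ms=18b +1343.284ms=3b
11) 9402.985ms=21b +671.642ms=3/2b
12) 10074.627ms=45/2b +671.642ms=3/2b
Σ=24b of 24 (134bpm 6/8) — PASS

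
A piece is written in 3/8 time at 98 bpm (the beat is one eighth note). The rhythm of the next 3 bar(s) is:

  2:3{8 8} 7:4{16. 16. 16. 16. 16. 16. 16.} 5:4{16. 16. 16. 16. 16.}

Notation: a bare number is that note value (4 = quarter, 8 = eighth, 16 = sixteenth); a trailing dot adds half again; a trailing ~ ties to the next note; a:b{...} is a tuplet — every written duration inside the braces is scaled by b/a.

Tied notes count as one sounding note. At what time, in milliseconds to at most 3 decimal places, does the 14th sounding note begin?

note 14 onset = 42/5b = 5142.857ms

1. 0.0ms @ 0 + 918.367ms (3/2)
2. 918.367ms @ 3/2 + 918.367ms (3/2)
3. 1836.735ms @ 3 + 262.391ms (3/7)
4. 2099.125ms @ 24/7 + 262.391ms (3/7)
5. 2361.516ms @ 27/7 + 262.391ms (3/7)
6. 2623.907ms @ 30/7 + 262.391ms (3/7)
7. 2886.297ms @ 33/7 + 262.391ms (3/7)
8. 3148.688ms @ 36/7 + 262.391ms (3/7)
9. 3411.079ms @ 39/7 + 262.391ms (3/7)
10. 3673.469ms @ 6 + 367.347ms (3/5)
11. 4040.816ms @ 33/5 + 367.347ms (3/5)
12. 4408.163ms @ 36/5 + 367.347ms (3/5)
13. 4775.51ms @ 39/5 + 367.347ms (3/5)
14. 5142.857ms @ 42/5 + 367.347ms (3/5)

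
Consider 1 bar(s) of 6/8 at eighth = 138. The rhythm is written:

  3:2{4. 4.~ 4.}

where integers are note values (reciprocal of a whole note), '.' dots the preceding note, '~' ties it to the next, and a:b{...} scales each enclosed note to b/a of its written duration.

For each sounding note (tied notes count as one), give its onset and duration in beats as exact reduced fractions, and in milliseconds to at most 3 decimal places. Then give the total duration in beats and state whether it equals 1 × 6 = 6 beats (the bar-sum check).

1) 0.0ms=0b +869.565ms=2b
2) 869.565ms=2b +1739.13ms=4b
Σ=6b of 6 (138bpm 6/8) — PASS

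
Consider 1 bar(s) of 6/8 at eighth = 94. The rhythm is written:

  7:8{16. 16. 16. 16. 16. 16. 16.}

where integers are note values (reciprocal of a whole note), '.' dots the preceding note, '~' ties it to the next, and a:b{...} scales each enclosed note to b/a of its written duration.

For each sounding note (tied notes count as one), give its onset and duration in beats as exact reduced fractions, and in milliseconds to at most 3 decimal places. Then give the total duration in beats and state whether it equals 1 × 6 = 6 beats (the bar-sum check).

1) 0.0ms=0b +547.112ms=6/7b
2) 547.112ms=6/7b +547.112ms=6/7b
3) 1094.225ms=12/7b +547.112ms=6/7b
4) 1641.337ms=18/7b +547.112ms=6/7b
5) 2188.45ms=24/7b +547.112ms=6/7b
6) 2735.562ms=30/7b +547.112ms=6/7b
7) 3282.675ms=36/7b +547.112ms=6/7b
Σ=6b of 6 (94bpm 6/8) — PASS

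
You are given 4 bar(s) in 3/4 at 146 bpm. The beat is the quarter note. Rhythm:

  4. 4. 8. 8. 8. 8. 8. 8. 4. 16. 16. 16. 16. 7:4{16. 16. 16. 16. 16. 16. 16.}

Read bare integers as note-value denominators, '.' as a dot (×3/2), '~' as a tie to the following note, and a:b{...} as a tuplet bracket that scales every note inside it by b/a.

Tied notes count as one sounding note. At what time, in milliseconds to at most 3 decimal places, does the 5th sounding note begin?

note 5 onset = 9/2b = 1849.315ms

1. 0.0ms @ 0 + 616.438ms (3/2)
2. 616.438ms @ 3/2 + 616.438ms (3/2)
3. 1232.877ms @ 3 + 308.219ms (3/4)
4. 1541.096ms @ 15/4 + 308.219ms (3/4)
5. 1849.315ms @ 9/2 + 308.219ms (3/4)
6. 2157.534ms @ 21/4 + 308.219ms (3/4)
7. 2465.753ms @ 6 + 308.219ms (3/4)
8. 2773.973ms @ 27/4 + 308.219ms (3/4)
9. 3082.192ms @ 15/2 + 616.438ms (3/2)
10. 3698.63ms @ 9 + 154.11ms (3/8)
11. 3852.74ms @ 75/8 + 154.11ms (3/8)
12. 4006.849ms @ 39/4 + 154.11ms (3/8)
13. 4160.959ms @ 81/8 + 154.11ms (3/8)
14. 4315.068ms @ 21/2 + 88.063ms (3/14)
15. 4403.131ms @ 75/7 + 88.063ms (3/14)
16. 4491.194ms @ 153/14 + 88.063ms (3/14)
17. 4579.256ms @ 78/7 + 88.063ms (3/14)
18. 4667.319ms @ 159/14 + 88.063ms (3/14)
19. 4755.382ms @ 81/7 + 88.063ms (3/14)
20. 4843.444ms @ 165/14 + 88.063ms (3/14)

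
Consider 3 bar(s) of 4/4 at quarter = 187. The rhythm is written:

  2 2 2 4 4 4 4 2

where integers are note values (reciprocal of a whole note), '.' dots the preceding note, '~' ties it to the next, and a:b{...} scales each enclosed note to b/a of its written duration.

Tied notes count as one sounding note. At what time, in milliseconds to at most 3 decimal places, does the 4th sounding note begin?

note 4 onset = 6b = 1925.134ms

1. 0.0ms @ 0 + 641.711ms (2)
2. 641.711ms @ 2 + 641.711ms (2)
3. 1283.422ms @ 4 + 641.711ms (2)
4. 1925.134ms @ 6 + 320.856ms (1)
5. 2245.989ms @ 7 + 320.856ms (1)
6. 2566.845ms @ 8 + 320.856ms (1)
7. 2887.701ms @ 9 + 320.856ms (1)
8. 3208.556ms @ 10 + 641.711ms (2)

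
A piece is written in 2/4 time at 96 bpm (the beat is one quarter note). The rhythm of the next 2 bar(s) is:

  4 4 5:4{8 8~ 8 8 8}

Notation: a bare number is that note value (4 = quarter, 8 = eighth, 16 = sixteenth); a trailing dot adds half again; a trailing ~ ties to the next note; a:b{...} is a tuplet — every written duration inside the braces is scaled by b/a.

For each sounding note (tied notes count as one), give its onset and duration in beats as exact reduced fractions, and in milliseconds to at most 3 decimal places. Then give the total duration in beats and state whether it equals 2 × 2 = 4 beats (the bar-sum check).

1) 0.0ms=0b +625.0ms=1b
2) 625.0ms=1b +625.0ms=1b
3) 1250.0ms=2b +250.0ms=2/5b
4) 1500.0ms=12/5b +500.0ms=4/5b
5) 2000.0ms=16/5b +250.0ms=2/5b
6) 2250.0ms=18/5b +250.0ms=2/5b
Σ=4b of 4 (96bpm 2/4) — PASS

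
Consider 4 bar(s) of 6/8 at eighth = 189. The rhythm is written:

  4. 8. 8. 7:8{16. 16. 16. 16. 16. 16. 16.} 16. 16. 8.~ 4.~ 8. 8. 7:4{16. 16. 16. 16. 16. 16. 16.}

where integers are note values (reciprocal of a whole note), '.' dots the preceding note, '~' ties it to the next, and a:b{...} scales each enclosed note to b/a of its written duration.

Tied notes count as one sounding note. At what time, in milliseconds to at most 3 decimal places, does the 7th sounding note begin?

1. 0.0ms @ 0 + 952.381ms (3)
2. 952.381ms @ 3 + 476.19ms (3/2)
3. 1428.571ms @ 9/2 + 476.19ms (3/2)
4. 1904.762ms @ 6 + 272.109ms (6/7)
5. 2176.871ms @ 48/7 + 272.109ms (6/7)
6. 2448.98ms @ 54/7 + 272.109ms (6/7)
7. 2721.088ms @ 60/7 + 272.109ms (6/7)
8. 2993.197ms @ 66/7 + 272.109ms (6/7)
9. 3265.306ms @ 72/7 + 272.109ms (6/7)
10. 3537.415ms @ 78/7 + 272.109ms (6/7)
11. 3809.524ms @ 12 + 238.095ms (3/4)
12. 4047.619ms @ 51/4 + 238.095ms (3/4)
13. 4285.714ms @ 27/2 + 1904.762ms (6)
14. 6190.476ms @ 39/2 + 476.19ms (3/2)
15. 6666.667ms @ 21 + 136.054ms (3/7)
16. 6802.721ms @ 150/7 + 136.054ms (3/7)
17. 6938.776ms @ 153/7 + 136.054ms (3/7)
18. 7074.83ms @ 156/7 + 136.054ms (3/7)
19. 7210.884ms @ 159/7 + 136.054ms (3/7)
20. 7346.939ms @ 162/7 + 136.054ms (3/7)
21. 7482.993ms @ 165/7 + 136.054ms (3/7)

note 7 onset = 60/7b = 2721.088ms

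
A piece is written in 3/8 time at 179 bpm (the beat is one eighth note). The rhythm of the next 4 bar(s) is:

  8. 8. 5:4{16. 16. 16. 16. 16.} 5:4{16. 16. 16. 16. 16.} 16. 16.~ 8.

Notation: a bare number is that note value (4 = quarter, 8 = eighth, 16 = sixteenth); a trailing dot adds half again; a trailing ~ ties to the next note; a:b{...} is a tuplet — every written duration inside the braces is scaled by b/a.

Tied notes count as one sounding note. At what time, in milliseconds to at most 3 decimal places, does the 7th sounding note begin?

note 7 onset = 27/5b = 1810.056ms

1. 0.0ms @ 0 + 502.793ms (3/2)
2. 502.793ms @ 3/2 + 502.793ms (3/2)
3. 1005.587ms @ 3 + 201.117ms (3/5)
4. 1206.704ms @ 18/5 + 201.117ms (3/5)
5. 1407.821ms @ 21/5 + 201.117ms (3/5)
6. 1608.939ms @ 24/5 + 201.117ms (3/5)
7. 1810.056ms @ 27/5 + 201.117ms (3/5)
8. 2011.173ms @ 6 + 201.117ms (3/5)
9. 2212.291ms @ 33/5 + 201.117ms (3/5)
10. 2413.408ms @ 36/5 + 201.117ms (3/5)
11. 2614.525ms @ 39/5 + 201.117ms (3/5)
12. 2815.642ms @ 42/5 + 201.117ms (3/5)
13. 3016.76ms @ 9 + 251.397ms (3/4)
14. 3268.156ms @ 39/4 + 754.19ms (9/4)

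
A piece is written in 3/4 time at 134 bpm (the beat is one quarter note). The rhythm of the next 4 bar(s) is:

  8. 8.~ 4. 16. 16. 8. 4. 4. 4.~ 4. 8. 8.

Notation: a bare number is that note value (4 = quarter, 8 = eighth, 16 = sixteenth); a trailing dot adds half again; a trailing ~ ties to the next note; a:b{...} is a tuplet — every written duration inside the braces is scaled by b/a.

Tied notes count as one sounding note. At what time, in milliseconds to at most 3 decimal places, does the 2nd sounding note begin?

note 2 onset = 3/4b = 335.821ms

1. 0.0ms @ 0 + 335.821ms (3/4)
2. 335.821ms @ 3/4 + 1007.463ms (9/4)
3. 1343.284ms @ 3 + 167.91ms (3/8)
4. 1511.194ms @ 27/8 + 167.91ms (3/8)
5. 1679.104ms @ 15/4 + 335.821ms (3/4)
6. 2014.925ms @ 9/2 + 671.642ms (3/2)
7. 2686.567ms @ 6 + 671.642ms (3/2)
8. 3358.209ms @ 15/2 + 1343.284ms (3)
9. 4701.493ms @ 21/2 + 335.821ms (3/4)
10. 5037.313ms @ 45/4 + 335.821ms (3/4)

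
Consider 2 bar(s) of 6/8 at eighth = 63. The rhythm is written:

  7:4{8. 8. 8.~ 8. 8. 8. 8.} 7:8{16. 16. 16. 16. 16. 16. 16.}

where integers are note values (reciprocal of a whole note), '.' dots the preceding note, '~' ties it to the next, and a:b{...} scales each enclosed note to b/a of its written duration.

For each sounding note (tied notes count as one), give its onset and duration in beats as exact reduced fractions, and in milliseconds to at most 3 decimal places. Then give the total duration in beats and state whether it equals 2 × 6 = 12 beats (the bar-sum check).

1) 0.0ms=0b +816.327ms=6/7b
2) 816.327ms=6/7b +816.327ms=6/7b
3) 1632.653ms=12/7b +1632.653ms=12/7b
4) 3265.306ms=24/7b +816.327ms=6/7b
5) 4081.633ms=30/7b +816.327ms=6/7b
6) 4897.959ms=36/7b +816.327ms=6/7b
7) 5714.286ms=6b +816.327ms=6/7b
8) 6530.612ms=48/7b +816.327ms=6/7b
9) 7346.939ms=54/7b +816.327ms=6/7b
10) 8163.265ms=60/7b +816.327ms=6/7b
11) 8979.592ms=66/7b +816.327ms=6/7b
12) 9795.918ms=72/7b +816.327ms=6/7b
13) 10612.245ms=78/7b +816.327ms=6/7b
Σ=12b of 12 (63bpm 6/8) — PASS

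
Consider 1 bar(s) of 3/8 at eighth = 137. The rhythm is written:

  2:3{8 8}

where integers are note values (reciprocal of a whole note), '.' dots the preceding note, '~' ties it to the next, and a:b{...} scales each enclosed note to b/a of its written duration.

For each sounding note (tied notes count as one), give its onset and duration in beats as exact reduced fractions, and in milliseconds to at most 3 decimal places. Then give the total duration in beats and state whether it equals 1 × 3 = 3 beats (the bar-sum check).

1) 0.0ms=0b +656.934ms=3/2b
2) 656.934ms=3/2b +656.934ms=3/2b
Σ=3b of 3 (137bpm 3/8) — PASS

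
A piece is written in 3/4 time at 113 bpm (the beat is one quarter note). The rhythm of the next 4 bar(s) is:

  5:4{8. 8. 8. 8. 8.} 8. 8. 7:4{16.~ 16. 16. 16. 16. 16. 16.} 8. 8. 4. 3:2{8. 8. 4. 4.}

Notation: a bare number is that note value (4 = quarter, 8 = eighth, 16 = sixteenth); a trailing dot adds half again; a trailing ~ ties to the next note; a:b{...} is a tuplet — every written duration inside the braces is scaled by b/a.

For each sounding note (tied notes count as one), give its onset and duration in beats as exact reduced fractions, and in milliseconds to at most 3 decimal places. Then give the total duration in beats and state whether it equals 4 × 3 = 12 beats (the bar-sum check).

1) 0.0ms=0b +318.584ms=3/5b
2) 318.584ms=3/5b +318.584ms=3/5b
3) 637.168ms=6/5b +318.584ms=3/5b
4) 955.752ms=9/5b +318.584ms=3/5b
5) 1274.336ms=12/5b +318.584ms=3/5b
6) 1592.92ms=3b +398.23ms=3/4b
7) 1991.15ms=15/4b +398.23ms=3/4b
8) 2389.381ms=9/2b +227.56ms=3/7b
9) 2616.941ms=69/14b +113.78ms=3/14b
10) 2730.721ms=36/7b +113.78ms=3/14b
11) 2844.501ms=75/14b +113.78ms=3/14b
12) 2958.281ms=39/7b +113.78ms=3/14b
13) 3072.061ms=81/14b +113.78ms=3/14b
14) 3185.841ms=6b +398.23ms=3/4b
15) 3584.071ms=27/4b +398.23ms=3/4b
16) 3982.301ms=15/2b +796.46ms=3/2b
17) 4778.761ms=9b +265.487ms=1/2b
18) 5044.248ms=19/2b +265.487ms=1/2b
19) 5309.735ms=10b +530.973ms=1b
20) 5840.708ms=11b +530.973ms=1b
Σ=12b of 12 (113bpm 3/4) — PASS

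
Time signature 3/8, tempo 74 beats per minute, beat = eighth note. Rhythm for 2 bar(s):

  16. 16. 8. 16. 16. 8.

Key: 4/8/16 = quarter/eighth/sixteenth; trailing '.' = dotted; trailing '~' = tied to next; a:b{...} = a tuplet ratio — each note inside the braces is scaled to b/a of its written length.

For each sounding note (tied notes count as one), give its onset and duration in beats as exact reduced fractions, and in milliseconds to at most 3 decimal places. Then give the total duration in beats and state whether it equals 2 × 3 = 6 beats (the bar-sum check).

1) 0.0ms=0b +608.108ms=3/4b
2) 608.108ms=3/4b +608.108ms=3/4b
3) 1216.216ms=3/2b +1216.216ms=3/2b
4) 2432.432ms=3b +608.108ms=3/4b
5) 3040.541ms=15/4b +608.108ms=3/4b
6) 3648.649ms=9/2b +1216.216ms=3/2b
Σ=6b of 6 (74bpm 3/8) — PASS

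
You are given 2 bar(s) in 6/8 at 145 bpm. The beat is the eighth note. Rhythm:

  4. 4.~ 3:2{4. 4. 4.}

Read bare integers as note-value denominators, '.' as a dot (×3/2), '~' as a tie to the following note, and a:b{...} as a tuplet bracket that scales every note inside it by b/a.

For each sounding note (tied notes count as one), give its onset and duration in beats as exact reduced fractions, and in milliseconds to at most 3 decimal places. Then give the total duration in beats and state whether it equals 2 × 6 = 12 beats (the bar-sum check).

1) 0.0ms=0b +1241.379ms=3b
2) 1241.379ms=3b +2068.966ms=5b
3) 3310.345ms=8b +827.586ms=2b
4) 4137.931ms=10b +827.586ms=2b
Σ=12b of 12 (145bpm 6/8) — PASS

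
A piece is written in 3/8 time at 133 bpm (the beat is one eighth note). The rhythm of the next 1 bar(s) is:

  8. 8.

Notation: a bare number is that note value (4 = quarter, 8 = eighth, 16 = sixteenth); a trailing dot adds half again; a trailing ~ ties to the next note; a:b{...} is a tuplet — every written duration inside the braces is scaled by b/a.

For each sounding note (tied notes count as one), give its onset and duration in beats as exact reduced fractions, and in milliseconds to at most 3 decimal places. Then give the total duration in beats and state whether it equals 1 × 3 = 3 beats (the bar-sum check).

1) 0.0ms=0b +676.692ms=3/2b
2) 676.692ms=3/2b +676.692ms=3/2b
Σ=3b of 3 (133bpm 3/8) — PASS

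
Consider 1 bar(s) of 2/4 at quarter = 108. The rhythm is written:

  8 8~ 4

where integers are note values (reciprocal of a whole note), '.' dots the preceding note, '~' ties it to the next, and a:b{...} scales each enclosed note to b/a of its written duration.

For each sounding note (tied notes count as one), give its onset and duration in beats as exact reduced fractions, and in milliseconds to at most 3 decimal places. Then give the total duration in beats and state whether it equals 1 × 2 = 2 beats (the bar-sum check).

1) 0.0ms=0b +277.778ms=1/2b
2) 277.778ms=1/2b +833.333ms=3/2b
Σ=2b of 2 (108bpm 2/4) — PASS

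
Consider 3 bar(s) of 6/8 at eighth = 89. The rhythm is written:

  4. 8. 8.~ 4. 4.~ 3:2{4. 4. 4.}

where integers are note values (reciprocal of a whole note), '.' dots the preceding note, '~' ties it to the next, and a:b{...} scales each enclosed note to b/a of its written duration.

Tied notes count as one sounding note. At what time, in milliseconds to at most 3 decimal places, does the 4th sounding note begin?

note 4 onset = 9b = 6067.416ms

1. 0.0ms @ 0 + 2022.472ms (3)
2. 2022.472ms @ 3 + 1011.236ms (3/2)
3. 3033.708ms @ 9/2 + 3033.708ms (9/2)
4. 6067.416ms @ 9 + 3370.787ms (5)
5. 9438.202ms @ 14 + 1348.315ms (2)
6. 10786.517ms @ 16 + 1348.315ms (2)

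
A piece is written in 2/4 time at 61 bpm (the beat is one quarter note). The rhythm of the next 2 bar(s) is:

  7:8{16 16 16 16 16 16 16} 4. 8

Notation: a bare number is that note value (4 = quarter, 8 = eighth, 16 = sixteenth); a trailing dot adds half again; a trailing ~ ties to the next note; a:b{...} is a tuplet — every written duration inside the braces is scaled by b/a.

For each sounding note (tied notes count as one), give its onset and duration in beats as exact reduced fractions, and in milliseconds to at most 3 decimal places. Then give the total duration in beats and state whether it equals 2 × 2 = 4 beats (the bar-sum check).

1) 0.0ms=0b +281.03ms=2/7b
2) 281.03ms=2/7b +281.03ms=2/7b
3) 562.061ms=4/7b +281.03ms=2/7b
4) 843.091ms=6/7b +281.03ms=2/7b
5) 1124.122ms=8/7b +281.03ms=2/7b
6) 1405.152ms=10/7b +281.03ms=2/7b
7) 1686.183ms=12/7b +281.03ms=2/7b
8) 1967.213ms=2b +1475.41ms=3/2b
9) 3442.623ms=7/2b +491.803ms=1/2b
Σ=4b of 4 (61bpm 2/4) — PASS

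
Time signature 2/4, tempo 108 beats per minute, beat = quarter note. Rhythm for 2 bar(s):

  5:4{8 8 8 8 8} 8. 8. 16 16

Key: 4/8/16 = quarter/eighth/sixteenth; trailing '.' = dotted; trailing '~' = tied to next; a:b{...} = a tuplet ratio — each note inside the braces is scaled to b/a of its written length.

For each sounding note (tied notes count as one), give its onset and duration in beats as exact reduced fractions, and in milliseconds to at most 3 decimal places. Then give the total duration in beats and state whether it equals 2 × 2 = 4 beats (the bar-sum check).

1) 0.0ms=0b +222.222ms=2/5b
2) 222.222ms=2/5b +222.222ms=2/5b
3) 444.444ms=4/5b +222.222ms=2/5b
4) 666.667ms=6/5b +222.222ms=2/5b
5) 888.889ms=8/5b +222.222ms=2/5b
6) 1111.111ms=2b +416.667ms=3/4b
7) 1527.778ms=11/4b +416.667ms=3/4b
8) 1944.444ms=7/2b +138.889ms=1/4b
9) 2083.333ms=15/4b +138.889ms=1/4b
Σ=4b of 4 (108bpm 2/4) — PASS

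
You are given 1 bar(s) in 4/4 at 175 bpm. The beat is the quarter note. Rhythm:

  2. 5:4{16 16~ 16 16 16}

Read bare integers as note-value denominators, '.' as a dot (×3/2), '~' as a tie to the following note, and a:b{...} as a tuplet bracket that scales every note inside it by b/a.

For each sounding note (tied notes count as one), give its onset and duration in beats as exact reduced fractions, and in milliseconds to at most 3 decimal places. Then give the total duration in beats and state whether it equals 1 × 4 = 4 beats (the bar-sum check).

1) 0.0ms=0b +1028.571ms=3b
2) 1028.571ms=3b +68.571ms=1/5b
3) 1097.143ms=16/5b +137.143ms=2/5b
4) 1234.286ms=18/5b +68.571ms=1/5b
5) 1302.857ms=19/5b +68.571ms=1/5b
Σ=4b of 4 (175bpm 4/4) — PASS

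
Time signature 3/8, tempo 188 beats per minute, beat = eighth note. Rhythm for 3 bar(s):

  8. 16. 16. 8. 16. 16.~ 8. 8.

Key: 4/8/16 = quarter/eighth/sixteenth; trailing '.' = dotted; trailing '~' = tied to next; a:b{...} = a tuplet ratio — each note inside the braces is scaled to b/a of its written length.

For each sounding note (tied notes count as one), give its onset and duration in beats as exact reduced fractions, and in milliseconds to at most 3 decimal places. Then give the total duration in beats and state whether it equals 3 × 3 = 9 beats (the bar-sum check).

1) 0.0ms=0b +478.723ms=3/2b
2) 478.723ms=3/2b +239.362ms=3/4b
3) 718.085ms=9/4b +239.362ms=3/4b
4) 957.447ms=3b +478.723ms=3/2b
5) 1436.17ms=9/2b +239.362ms=3/4b
6) 1675.532ms=21/4b +718.085ms=9/4b
7) 2393.617ms=15/2b +478.723ms=3/2b
Σ=9b of 9 (188bpm 3/8) — PASS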